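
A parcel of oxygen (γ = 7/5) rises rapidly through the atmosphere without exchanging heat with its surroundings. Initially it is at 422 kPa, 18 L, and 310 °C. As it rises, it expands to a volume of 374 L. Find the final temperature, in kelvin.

T₂ ≈ 173 K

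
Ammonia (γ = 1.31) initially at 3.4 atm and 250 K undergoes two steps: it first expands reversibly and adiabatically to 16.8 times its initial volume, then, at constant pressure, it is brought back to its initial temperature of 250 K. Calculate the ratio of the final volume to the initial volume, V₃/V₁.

Adiabatic step: V₂/V₁ = 16.8; T₂ = T₁·(1/16.8)^(0.31) = 104.3 K.
Isobaric step: V₃/V₂ = T₃/T₂ = 250/104.3.
V₃/V₁ = (V₂/V₁)(V₃/V₂) = 16.8 × (250/104.3) = 40.29.

V₃/V₁ ≈ 40.3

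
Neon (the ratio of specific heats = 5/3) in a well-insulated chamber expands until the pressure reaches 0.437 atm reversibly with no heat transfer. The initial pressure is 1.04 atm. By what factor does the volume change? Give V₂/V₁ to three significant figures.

From PV^γ = const, V₂/V₁ = (P₁/P₂)^(1/γ).
V₂/V₁ = (1.04/0.437)^(3/5) = 1.682.

V₂/V₁ ≈ 1.68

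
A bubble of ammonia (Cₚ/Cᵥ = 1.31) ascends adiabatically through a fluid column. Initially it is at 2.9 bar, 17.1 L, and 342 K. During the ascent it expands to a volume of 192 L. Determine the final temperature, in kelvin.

For a reversible adiabat TV^(γ−1) is constant, so T₂ = T₁ (V₁/V₂)^(γ−1).
T₂ = 342 × (17.1/192)^(0.31) = 161.6 K.

T₂ ≈ 162 K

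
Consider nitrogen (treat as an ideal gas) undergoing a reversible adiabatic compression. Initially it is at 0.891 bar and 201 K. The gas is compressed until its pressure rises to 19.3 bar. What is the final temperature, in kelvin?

Along an adiabat T P^((1−γ)/γ) is constant, so T₂ = T₁ (P₂/P₁)^((γ−1)/γ).
For a diatomic ideal gas γ = 7/5, so (γ−1)/γ = 2/7.
T₂ = 201 × (19.3/0.891)^(2/7) = 484 K.

T₂ ≈ 484 K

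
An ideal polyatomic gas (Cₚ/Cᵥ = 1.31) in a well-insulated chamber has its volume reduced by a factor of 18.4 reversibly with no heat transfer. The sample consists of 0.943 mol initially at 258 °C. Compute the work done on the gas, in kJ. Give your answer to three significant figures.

Adiabatic: T₁V₁^(γ−1) = T₂V₂^(γ−1) ⇒ T₂ = T₁ (V₁/V₂)^(γ−1).
T₁ = 258 °C = 531.1 K.
T₂ = 531.1 × 18.4^(0.31) = 1310 K.
Q = 0, so ΔU = W_on_gas = nCᵥΔT with Cᵥ = R/(γ−1) = 26.82 J/(mol·K).
ΔU = 0.943 × 26.82 × (1310 − 531.1) = 19700 J.

W ≈ 19.7 kJ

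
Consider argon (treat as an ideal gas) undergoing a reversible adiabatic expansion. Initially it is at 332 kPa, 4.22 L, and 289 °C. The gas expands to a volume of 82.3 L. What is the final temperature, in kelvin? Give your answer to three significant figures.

T₂ ≈ 77.6 K

Adiabatic: T₁V₁^(γ−1) = T₂V₂^(γ−1) ⇒ T₂ = T₁ (V₁/V₂)^(γ−1).
γ = 5/3 for a monatomic ideal gas.
T₁ = 289 °C = 562.1 K.
T₂ = 562.1 × (4.22/82.3)^(2/3) = 77.59 K.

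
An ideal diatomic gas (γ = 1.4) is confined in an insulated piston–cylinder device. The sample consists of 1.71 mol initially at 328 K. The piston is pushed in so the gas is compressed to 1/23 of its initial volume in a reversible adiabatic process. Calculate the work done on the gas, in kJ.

W ≈ 29.2 kJ

Adiabatic: T₁V₁^(γ−1) = T₂V₂^(γ−1) ⇒ T₂ = T₁ (V₁/V₂)^(γ−1).
T₂ = 328 × 23^(0.4) = 1150 K.
Q = 0, so ΔU = W_on_gas = nCᵥΔT with Cᵥ = R/(γ−1) = 20.79 J/(mol·K).
ΔU = 1.71 × 20.79 × (1150 − 328) = 29200 J.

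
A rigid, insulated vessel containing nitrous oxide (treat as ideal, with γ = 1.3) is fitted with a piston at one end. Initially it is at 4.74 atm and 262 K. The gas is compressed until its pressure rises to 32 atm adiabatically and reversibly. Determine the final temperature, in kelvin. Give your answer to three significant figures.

T₂ ≈ 407 K

Adiabatic: T₂/T₁ = (P₂/P₁)^((γ−1)/γ).
T₂ = 262 × (32/4.74)^(0.231) = 407.1 K.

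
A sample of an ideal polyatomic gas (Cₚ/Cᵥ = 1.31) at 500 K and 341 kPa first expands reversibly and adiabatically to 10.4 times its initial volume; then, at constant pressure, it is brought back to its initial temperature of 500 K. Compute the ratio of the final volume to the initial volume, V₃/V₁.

Adiabatic step: V₂/V₁ = 10.4; T₂ = T₁·(1/10.4)^(0.31) = 241.9 K.
Isobaric step: V₃/V₂ = T₃/T₂ = 500/241.9.
V₃/V₁ = (V₂/V₁)(V₃/V₂) = 10.4 × (500/241.9) = 21.49.

V₃/V₁ ≈ 21.5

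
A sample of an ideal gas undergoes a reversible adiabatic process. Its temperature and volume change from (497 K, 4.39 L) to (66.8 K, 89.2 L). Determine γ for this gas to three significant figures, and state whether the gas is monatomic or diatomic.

γ ≈ 1.67; monatomic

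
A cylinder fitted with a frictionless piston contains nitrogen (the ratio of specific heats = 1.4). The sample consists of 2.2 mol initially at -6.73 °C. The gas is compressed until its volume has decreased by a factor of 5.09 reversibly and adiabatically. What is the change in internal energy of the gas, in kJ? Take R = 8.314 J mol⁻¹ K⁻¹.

ΔU ≈ 11.2 kJ

Adiabatic: T₁V₁^(γ−1) = T₂V₂^(γ−1) ⇒ T₂ = T₁ (V₁/V₂)^(γ−1).
T₁ = -6.73 °C = 266.4 K.
T₂ = 266.4 × 5.09^(0.4) = 510.8 K.
Q = 0, so ΔU = W_on_gas = nCᵥΔT with Cᵥ = R/(γ−1) = 20.79 J/(mol·K).
ΔU = 2.2 × 20.79 × (510.8 − 266.4) = 11170 J.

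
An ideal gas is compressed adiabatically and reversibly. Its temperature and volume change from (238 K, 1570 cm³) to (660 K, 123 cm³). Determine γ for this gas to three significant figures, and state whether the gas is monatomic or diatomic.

TV^(γ−1) = const ⇒ γ − 1 = ln(T₂/T₁) / ln(V₁/V₂).
γ = 1 + ln(660/238) / ln(1570/123) = 1.401.
γ ≈ 1.40 is close to 7/5, so the gas is diatomic.

γ ≈ 1.40; diatomic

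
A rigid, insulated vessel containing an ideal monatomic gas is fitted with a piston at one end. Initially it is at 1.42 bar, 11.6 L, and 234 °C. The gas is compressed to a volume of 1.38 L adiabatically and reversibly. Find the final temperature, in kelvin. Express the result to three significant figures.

For a reversible adiabat TV^(γ−1) is constant, so T₂ = T₁ (V₁/V₂)^(γ−1).
γ = 5/3 for a monatomic ideal gas.
T₁ = 234 °C = 507.1 K.
T₂ = 507.1 × (11.6/1.38)^(2/3) = 2097 K.

T₂ ≈ 2100 K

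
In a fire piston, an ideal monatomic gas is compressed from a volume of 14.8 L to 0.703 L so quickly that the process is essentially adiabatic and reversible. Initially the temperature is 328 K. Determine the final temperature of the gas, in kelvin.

T₂ ≈ 2500 K

For a reversible adiabat TV^(γ−1) is constant, so T₂ = T₁ (V₁/V₂)^(γ−1).
For a monatomic ideal gas γ = 5/3, so γ−1 = 2/3.
T₂ = 328 × (14.8/0.703)^(2/3) = 2501 K.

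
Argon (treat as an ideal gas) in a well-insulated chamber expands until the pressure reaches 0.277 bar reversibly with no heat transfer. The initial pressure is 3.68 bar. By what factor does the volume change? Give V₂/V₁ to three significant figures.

V₂/V₁ ≈ 4.72

From PV^γ = const, V₂/V₁ = (P₁/P₂)^(1/γ).
For a monatomic ideal gas γ = 5/3.
V₂/V₁ = (3.68/0.277)^(3/5) = 4.721.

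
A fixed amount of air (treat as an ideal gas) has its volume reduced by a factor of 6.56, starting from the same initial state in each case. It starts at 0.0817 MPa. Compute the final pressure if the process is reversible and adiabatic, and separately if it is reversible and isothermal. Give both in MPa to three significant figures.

For a diatomic ideal gas γ = 7/5.
Isothermal: P₂ = P₁(V₁/V₂) = 0.0817×6.56 = 0.536 MPa.
Adiabatic: P₂ = P₁(V₁/V₂)^γ = 0.0817×6.56^(7/5) = 1.137 MPa.

adiabatic: 1.14 MPa; isothermal: 0.536 MPa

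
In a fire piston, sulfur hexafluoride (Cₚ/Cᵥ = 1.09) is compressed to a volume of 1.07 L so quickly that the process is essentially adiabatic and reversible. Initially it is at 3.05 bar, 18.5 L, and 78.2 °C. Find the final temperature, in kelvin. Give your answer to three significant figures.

T₂ ≈ 454 K

Adiabatic: T₁V₁^(γ−1) = T₂V₂^(γ−1) ⇒ T₂ = T₁ (V₁/V₂)^(γ−1).
T₁ = 78.2 °C = 351.3 K.
T₂ = 351.3 × (18.5/1.07)^(0.09) = 454.1 K.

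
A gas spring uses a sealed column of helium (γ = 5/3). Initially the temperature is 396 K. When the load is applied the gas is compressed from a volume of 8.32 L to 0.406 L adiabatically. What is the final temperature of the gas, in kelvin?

Adiabatic: T₁V₁^(γ−1) = T₂V₂^(γ−1) ⇒ T₂ = T₁ (V₁/V₂)^(γ−1).
T₂ = 396 × (8.32/0.406)^(2/3) = 2965 K.

T₂ ≈ 2970 K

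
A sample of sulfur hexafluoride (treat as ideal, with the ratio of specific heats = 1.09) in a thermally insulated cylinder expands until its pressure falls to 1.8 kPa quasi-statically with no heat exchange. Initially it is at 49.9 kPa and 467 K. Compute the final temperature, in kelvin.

T₂ ≈ 355 K

Adiabatic: T₂/T₁ = (P₂/P₁)^((γ−1)/γ).
T₂ = 467 × (1.8/49.9)^(0.0826) = 355 K.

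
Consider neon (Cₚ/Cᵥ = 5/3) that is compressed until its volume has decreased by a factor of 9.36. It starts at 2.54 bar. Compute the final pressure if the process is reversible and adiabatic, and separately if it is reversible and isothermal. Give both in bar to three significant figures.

adiabatic: 106 bar; isothermal: 23.8 bar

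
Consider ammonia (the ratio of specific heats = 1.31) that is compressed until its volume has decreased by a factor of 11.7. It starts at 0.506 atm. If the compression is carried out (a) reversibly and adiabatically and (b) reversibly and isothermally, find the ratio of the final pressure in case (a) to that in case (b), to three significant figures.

Isothermal: P_b = P₁(V₁/V₂) = 0.506×11.7.
Adiabatic: P_a = P₁(V₁/V₂)^γ = 0.506×11.7^(1.31).
P_a/P_b = (V₁/V₂)^(γ−1) = 11.7^(0.31) = 2.144.

P_adiabatic / P_isothermal ≈ 2.14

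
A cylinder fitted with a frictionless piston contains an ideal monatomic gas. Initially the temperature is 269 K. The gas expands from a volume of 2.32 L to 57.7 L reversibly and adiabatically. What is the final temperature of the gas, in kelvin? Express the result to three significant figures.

T₂ ≈ 31.6 K

For a reversible adiabat TV^(γ−1) is constant, so T₂ = T₁ (V₁/V₂)^(γ−1).
For a monatomic ideal gas γ = 5/3, so γ−1 = 2/3.
T₂ = 269 × (2.32/57.7)^(2/3) = 31.57 K.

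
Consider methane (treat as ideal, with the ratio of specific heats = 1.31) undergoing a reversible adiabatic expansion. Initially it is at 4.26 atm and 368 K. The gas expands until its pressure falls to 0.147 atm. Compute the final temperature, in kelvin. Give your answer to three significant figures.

T₂ ≈ 166 K

Adiabatic: T₂/T₁ = (P₂/P₁)^((γ−1)/γ).
T₂ = 368 × (0.147/4.26)^(0.237) = 165.9 K.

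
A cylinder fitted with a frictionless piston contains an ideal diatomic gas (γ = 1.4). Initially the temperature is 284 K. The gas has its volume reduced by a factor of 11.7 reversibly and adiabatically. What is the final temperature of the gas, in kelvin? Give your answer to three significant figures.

Adiabatic: T₁V₁^(γ−1) = T₂V₂^(γ−1) ⇒ T₂ = T₁ (V₁/V₂)^(γ−1).
T₂ = 284 × 11.7^(0.4) = 759.6 K.

T₂ ≈ 760 K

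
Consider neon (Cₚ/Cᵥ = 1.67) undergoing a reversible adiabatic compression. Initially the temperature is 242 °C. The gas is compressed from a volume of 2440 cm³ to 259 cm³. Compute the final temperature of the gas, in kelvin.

Adiabatic: T₁V₁^(γ−1) = T₂V₂^(γ−1) ⇒ T₂ = T₁ (V₁/V₂)^(γ−1).
T₁ = 242 °C = 515.1 K.
T₂ = 515.1 × (2440/259)^(0.67) = 2315 K.

T₂ ≈ 2320 K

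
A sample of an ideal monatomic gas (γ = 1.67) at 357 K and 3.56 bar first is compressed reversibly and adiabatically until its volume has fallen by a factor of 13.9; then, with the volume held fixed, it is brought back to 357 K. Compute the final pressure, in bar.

Adiabatic step (PV^γ = const): P₂ = 3.56×13.9^(1.67) = 288.6 bar; T₂ = 357×13.9^(0.67) = 2082 K.
Isochoric: P₃ = P₂(T₃/T₂) = 288.6 × (357/2082) = 49.48 bar.

P₃ ≈ 49.5 bar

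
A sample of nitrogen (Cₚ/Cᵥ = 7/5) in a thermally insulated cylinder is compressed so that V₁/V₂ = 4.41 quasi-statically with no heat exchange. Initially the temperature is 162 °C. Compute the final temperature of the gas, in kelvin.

Adiabatic: T₁V₁^(γ−1) = T₂V₂^(γ−1) ⇒ T₂ = T₁ (V₁/V₂)^(γ−1).
T₁ = 162 °C = 435.1 K.
T₂ = 435.1 × 4.41^(2/5) = 787.8 K.

T₂ ≈ 788 K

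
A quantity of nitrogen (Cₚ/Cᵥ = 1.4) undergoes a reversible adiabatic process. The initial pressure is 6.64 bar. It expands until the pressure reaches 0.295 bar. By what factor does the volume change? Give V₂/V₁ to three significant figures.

V₂/V₁ ≈ 9.25

From PV^γ = const, V₂/V₁ = (P₁/P₂)^(1/γ).
V₂/V₁ = (6.64/0.295)^(0.714) = 9.246.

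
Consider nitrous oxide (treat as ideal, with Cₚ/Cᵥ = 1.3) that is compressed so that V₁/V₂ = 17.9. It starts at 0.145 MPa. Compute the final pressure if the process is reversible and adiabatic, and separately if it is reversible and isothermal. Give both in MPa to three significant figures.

Isothermal: P₂ = P₁(V₁/V₂) = 0.145×17.9 = 2.595 MPa.
Adiabatic: P₂ = P₁(V₁/V₂)^γ = 0.145×17.9^(1.3) = 6.167 MPa.

adiabatic: 6.17 MPa; isothermal: 2.60 MPa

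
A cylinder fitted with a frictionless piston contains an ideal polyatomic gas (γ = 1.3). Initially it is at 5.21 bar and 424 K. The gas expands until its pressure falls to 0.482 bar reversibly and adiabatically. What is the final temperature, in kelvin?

Along an adiabat T P^((1−γ)/γ) is constant, so T₂ = T₁ (P₂/P₁)^((γ−1)/γ).
T₂ = 424 × (0.482/5.21)^(0.231) = 244.8 K.

T₂ ≈ 245 K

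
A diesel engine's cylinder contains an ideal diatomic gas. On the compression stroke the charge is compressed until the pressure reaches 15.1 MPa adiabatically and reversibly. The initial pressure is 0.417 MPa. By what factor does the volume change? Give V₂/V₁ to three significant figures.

From PV^γ = const, V₂/V₁ = (P₁/P₂)^(1/γ).
For a diatomic ideal gas γ = 7/5.
V₂/V₁ = (0.417/15.1)^(5/7) = 0.07701.

V₂/V₁ ≈ 0.0770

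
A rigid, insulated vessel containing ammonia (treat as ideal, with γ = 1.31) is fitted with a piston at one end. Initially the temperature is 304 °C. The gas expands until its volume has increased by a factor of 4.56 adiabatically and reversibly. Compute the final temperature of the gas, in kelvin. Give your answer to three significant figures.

For a reversible adiabat TV^(γ−1) is constant, so T₂ = T₁ (V₁/V₂)^(γ−1).
T₁ = 304 °C = 577.1 K.
T₂ = 577.1 × (1/4.56)^(0.31) = 360.6 K.

T₂ ≈ 361 K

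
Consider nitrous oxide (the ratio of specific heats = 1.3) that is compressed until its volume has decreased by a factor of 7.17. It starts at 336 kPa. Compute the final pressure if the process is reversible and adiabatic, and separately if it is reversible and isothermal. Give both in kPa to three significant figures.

adiabatic: 4350 kPa; isothermal: 2410 kPa

Isothermal: P₂ = P₁(V₁/V₂) = 336×7.17 = 2409 kPa.
Adiabatic: P₂ = P₁(V₁/V₂)^γ = 336×7.17^(1.3) = 4350 kPa.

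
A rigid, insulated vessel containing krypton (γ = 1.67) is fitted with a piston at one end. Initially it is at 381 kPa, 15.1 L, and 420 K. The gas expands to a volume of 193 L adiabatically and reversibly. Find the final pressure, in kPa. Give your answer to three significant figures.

Adiabatic: P₁V₁^γ = P₂V₂^γ ⇒ P₂ = P₁ (V₁/V₂)^γ.
P₂ = 381 × (15.1/193)^(1.67) = 5.407 kPa.

P₂ ≈ 5.41 kPa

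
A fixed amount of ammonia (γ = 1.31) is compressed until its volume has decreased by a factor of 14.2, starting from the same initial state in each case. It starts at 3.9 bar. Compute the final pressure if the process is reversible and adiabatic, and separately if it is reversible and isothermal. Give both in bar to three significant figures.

adiabatic: 126 bar; isothermal: 55.4 bar

Isothermal: P₂ = P₁(V₁/V₂) = 3.9×14.2 = 55.38 bar.
Adiabatic: P₂ = P₁(V₁/V₂)^γ = 3.9×14.2^(1.31) = 126.1 bar.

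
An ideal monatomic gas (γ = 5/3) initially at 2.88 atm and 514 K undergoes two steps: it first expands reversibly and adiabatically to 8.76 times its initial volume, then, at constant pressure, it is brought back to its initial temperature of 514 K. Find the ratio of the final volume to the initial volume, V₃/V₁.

V₃/V₁ ≈ 37.2

Adiabatic step: V₂/V₁ = 8.76; T₂ = T₁·(1/8.76)^(2/3) = 121 K.
Isobaric step: V₃/V₂ = T₃/T₂ = 514/121.
V₃/V₁ = (V₂/V₁)(V₃/V₂) = 8.76 × (514/121) = 37.23.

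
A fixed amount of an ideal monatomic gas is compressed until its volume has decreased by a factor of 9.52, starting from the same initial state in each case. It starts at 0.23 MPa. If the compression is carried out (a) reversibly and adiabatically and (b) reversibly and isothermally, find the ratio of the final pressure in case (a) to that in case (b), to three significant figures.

P_adiabatic / P_isothermal ≈ 4.49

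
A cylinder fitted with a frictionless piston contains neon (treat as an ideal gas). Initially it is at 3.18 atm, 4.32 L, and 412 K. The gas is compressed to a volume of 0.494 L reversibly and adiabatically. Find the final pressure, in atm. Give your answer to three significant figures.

P₂ ≈ 118 atm

Since PV^γ is constant along a reversible adiabat, P₂ = P₁ (V₁/V₂)^γ.
γ = 5/3 for a monatomic ideal gas.
P₂ = 3.18 × (4.32/0.494)^(5/3) = 118 atm.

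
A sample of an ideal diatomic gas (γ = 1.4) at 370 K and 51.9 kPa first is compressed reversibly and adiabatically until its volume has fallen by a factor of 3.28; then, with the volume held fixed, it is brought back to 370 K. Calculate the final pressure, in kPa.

P₃ ≈ 170 kPa

Adiabatic step (PV^γ = const): P₂ = 51.9×3.28^(1.4) = 273.8 kPa; T₂ = 370×3.28^(0.4) = 595 K.
Isochoric: P₃ = P₂(T₃/T₂) = 273.8 × (370/595) = 170.2 kPa.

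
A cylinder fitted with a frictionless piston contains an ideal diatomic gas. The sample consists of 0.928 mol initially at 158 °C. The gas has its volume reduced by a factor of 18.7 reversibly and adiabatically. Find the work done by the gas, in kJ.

Adiabatic: T₁V₁^(γ−1) = T₂V₂^(γ−1) ⇒ T₂ = T₁ (V₁/V₂)^(γ−1).
γ = 7/5 for a diatomic ideal gas, so γ−1 = 2/5.
T₁ = 158 °C = 431.1 K.
T₂ = 431.1 × 18.7^(2/5) = 1391 K.
Q = 0, so ΔU = W_on_gas = nCᵥΔT with Cᵥ = R/(γ−1) = 20.79 J/(mol·K).
ΔU = 0.928 × 20.79 × (1391 − 431.1) = 18520 J.
Work done by the gas = −ΔU = -18520 J.

W ≈ -18.5 kJ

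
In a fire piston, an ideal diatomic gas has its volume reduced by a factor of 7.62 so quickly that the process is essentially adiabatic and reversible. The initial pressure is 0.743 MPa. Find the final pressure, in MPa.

Adiabatic: P₁V₁^γ = P₂V₂^γ ⇒ P₂ = P₁ (V₁/V₂)^γ.
For a diatomic ideal gas γ = 7/5.
P₂ = 0.743 × 7.62^(7/5) = 12.76 MPa.

P₂ ≈ 12.8 MPa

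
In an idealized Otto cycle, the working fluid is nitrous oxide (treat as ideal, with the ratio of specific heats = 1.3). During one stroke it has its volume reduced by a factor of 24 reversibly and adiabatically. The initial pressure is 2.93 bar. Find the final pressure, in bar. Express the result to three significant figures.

Since PV^γ is constant along a reversible adiabat, P₂ = P₁ (V₁/V₂)^γ.
P₂ = 2.93 × 24^(1.3) = 182.4 bar.

P₂ ≈ 182 bar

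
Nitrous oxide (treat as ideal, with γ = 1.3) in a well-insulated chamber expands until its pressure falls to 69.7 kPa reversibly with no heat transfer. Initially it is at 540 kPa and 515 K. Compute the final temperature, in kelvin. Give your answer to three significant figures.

T₂ ≈ 321 K

Adiabatic: T₂/T₁ = (P₂/P₁)^((γ−1)/γ).
T₂ = 515 × (69.7/540)^(0.231) = 321.1 K.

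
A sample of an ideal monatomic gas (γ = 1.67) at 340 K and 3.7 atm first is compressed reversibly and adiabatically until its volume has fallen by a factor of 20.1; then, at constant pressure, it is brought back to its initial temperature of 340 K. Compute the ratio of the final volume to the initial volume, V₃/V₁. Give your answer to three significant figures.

Adiabatic step: V₂/V₁ = 0.04975; T₂ = T₁·20.1^(0.67) = 2539 K.
Isobaric step: V₃/V₂ = T₃/T₂ = 340/2539.
V₃/V₁ = (V₂/V₁)(V₃/V₂) = 0.04975 × (340/2539) = 0.006663.

V₃/V₁ ≈ 0.00666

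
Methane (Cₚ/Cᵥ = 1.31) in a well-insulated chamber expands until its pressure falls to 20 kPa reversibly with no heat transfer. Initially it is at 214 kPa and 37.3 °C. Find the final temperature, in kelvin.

Adiabatic: T₂/T₁ = (P₂/P₁)^((γ−1)/γ).
T₁ = 37.3 °C = 310.4 K.
T₂ = 310.4 × (20/214)^(0.237) = 177.2 K.

T₂ ≈ 177 K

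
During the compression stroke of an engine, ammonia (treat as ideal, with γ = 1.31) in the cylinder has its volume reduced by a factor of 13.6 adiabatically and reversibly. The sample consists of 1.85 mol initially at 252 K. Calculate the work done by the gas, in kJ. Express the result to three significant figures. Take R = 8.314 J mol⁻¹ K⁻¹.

W ≈ -15.6 kJ

For a reversible adiabat TV^(γ−1) is constant, so T₂ = T₁ (V₁/V₂)^(γ−1).
T₂ = 252 × 13.6^(0.31) = 566 K.
Q = 0, so ΔU = W_on_gas = nCᵥΔT with Cᵥ = R/(γ−1) = 26.82 J/(mol·K).
ΔU = 1.85 × 26.82 × (566 − 252) = 15580 J.
Work done by the gas = −ΔU = -15580 J.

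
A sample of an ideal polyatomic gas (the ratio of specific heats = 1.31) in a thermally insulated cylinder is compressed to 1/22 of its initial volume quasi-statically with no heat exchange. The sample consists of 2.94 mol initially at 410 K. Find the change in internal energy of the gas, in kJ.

ΔU ≈ 52.0 kJ

For a reversible adiabat TV^(γ−1) is constant, so T₂ = T₁ (V₁/V₂)^(γ−1).
T₂ = 410 × 22^(0.31) = 1069 K.
Q = 0, so ΔU = W_on_gas = nCᵥΔT with Cᵥ = R/(γ−1) = 26.82 J/(mol·K).
ΔU = 2.94 × 26.82 × (1069 − 410) = 51950 J.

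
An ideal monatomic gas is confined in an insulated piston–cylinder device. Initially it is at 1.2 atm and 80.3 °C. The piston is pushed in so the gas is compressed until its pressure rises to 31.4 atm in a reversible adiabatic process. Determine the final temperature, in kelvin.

T₂ ≈ 1300 K

Along an adiabat T P^((1−γ)/γ) is constant, so T₂ = T₁ (P₂/P₁)^((γ−1)/γ).
For a monatomic ideal gas γ = 5/3, so (γ−1)/γ = 2/5.
T₁ = 80.3 °C = 353.4 K.
T₂ = 353.4 × (31.4/1.2)^(2/5) = 1304 K.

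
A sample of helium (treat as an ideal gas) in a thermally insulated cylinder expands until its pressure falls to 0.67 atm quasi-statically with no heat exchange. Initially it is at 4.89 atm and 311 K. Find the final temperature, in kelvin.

Adiabatic: T₂/T₁ = (P₂/P₁)^((γ−1)/γ).
For a monatomic ideal gas γ = 5/3, so (γ−1)/γ = 2/5.
T₂ = 311 × (0.67/4.89)^(2/5) = 140.4 K.

T₂ ≈ 140 K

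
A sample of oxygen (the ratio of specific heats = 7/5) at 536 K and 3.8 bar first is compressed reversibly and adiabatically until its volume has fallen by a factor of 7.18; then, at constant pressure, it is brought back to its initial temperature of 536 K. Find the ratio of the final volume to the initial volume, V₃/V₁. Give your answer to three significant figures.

Adiabatic step: V₂/V₁ = 0.1393; T₂ = T₁·7.18^(2/5) = 1179 K.
Isobaric step: V₃/V₂ = T₃/T₂ = 536/1179.
V₃/V₁ = (V₂/V₁)(V₃/V₂) = 0.1393 × (536/1179) = 0.0633.

V₃/V₁ ≈ 0.0633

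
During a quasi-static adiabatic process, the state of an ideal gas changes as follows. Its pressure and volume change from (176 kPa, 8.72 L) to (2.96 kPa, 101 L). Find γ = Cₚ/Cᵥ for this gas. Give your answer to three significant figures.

γ ≈ 1.67

PV^γ = const ⇒ γ = ln(P₂/P₁) / ln(V₁/V₂).
γ = ln(2.96/176) / ln(8.72/101) = 1.668.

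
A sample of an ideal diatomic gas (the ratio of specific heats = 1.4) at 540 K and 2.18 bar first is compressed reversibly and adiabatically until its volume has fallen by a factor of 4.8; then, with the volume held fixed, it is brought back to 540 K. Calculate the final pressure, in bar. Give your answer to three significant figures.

P₃ ≈ 10.5 bar

Adiabatic step (PV^γ = const): P₂ = 2.18×4.8^(1.4) = 19.6 bar; T₂ = 540×4.8^(0.4) = 1011 K.
Isochoric: P₃ = P₂(T₃/T₂) = 19.6 × (540/1011) = 10.46 bar.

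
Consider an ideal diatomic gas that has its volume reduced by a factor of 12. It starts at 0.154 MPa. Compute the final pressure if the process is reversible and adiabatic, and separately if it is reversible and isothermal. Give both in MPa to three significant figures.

For a diatomic ideal gas γ = 7/5.
Isothermal: P₂ = P₁(V₁/V₂) = 0.154×12 = 1.848 MPa.
Adiabatic: P₂ = P₁(V₁/V₂)^γ = 0.154×12^(7/5) = 4.993 MPa.

adiabatic: 4.99 MPa; isothermal: 1.85 MPa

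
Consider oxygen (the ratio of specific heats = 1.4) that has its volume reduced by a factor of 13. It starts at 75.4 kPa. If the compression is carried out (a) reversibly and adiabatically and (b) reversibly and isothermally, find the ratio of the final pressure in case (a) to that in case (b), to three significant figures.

P_adiabatic / P_isothermal ≈ 2.79

Isothermal: P_b = P₁(V₁/V₂) = 75.4×13.
Adiabatic: P_a = P₁(V₁/V₂)^γ = 75.4×13^(1.4).
P_a/P_b = (V₁/V₂)^(γ−1) = 13^(0.4) = 2.79.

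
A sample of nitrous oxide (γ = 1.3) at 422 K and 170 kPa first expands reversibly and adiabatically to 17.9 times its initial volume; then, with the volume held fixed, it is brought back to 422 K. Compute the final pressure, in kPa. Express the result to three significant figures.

P₃ ≈ 9.50 kPa

Adiabatic step (PV^γ = const): P₂ = 170×(1/17.9)^(1.3) = 3.997 kPa; T₂ = 422×(1/17.9)^(0.3) = 177.6 K.
Isochoric: P₃ = P₂(T₃/T₂) = 3.997 × (422/177.6) = 9.497 kPa.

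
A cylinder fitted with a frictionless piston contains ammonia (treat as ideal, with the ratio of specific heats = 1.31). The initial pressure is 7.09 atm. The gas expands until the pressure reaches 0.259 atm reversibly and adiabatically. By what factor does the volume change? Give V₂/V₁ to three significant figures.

V₂/V₁ ≈ 12.5

From PV^γ = const, V₂/V₁ = (P₁/P₂)^(1/γ).
V₂/V₁ = (7.09/0.259)^(0.763) = 12.51.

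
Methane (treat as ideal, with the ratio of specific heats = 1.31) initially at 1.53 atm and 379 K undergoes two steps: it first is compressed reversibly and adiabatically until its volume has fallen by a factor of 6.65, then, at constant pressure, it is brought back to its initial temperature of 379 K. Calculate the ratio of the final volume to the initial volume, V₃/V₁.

V₃/V₁ ≈ 0.0836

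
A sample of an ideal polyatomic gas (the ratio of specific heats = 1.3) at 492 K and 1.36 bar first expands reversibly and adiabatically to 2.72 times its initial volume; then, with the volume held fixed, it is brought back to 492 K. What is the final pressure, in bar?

Adiabatic step (PV^γ = const): P₂ = 1.36×(1/2.72)^(1.3) = 0.3703 bar; T₂ = 492×(1/2.72)^(0.3) = 364.4 K.
Isochoric: P₃ = P₂(T₃/T₂) = 0.3703 × (492/364.4) = 0.5 bar.

P₃ ≈ 0.500 bar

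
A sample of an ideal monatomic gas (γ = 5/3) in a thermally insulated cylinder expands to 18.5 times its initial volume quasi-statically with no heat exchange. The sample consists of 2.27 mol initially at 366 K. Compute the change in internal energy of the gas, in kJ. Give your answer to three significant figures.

ΔU ≈ -8.88 kJ

For a reversible adiabat TV^(γ−1) is constant, so T₂ = T₁ (V₁/V₂)^(γ−1).
T₂ = 366 × (1/18.5)^(2/3) = 52.32 K.
Q = 0, so ΔU = W_on_gas = nCᵥΔT with Cᵥ = R/(γ−1) = 12.47 J/(mol·K).
ΔU = 2.27 × 12.47 × (52.32 − 366) = -8880 J.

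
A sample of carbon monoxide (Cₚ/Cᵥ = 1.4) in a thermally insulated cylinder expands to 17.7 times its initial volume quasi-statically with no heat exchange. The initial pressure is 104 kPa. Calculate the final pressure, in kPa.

P₂ ≈ 1.86 kPa

Since PV^γ is constant along a reversible adiabat, P₂ = P₁ (V₁/V₂)^γ.
P₂ = 104 × (1/17.7)^(1.4) = 1.862 kPa.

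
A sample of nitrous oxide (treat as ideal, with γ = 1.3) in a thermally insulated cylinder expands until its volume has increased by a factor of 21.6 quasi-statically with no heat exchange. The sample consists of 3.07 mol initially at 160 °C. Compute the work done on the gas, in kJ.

W ≈ -22.2 kJ

For a reversible adiabat TV^(γ−1) is constant, so T₂ = T₁ (V₁/V₂)^(γ−1).
T₁ = 160 °C = 433.1 K.
T₂ = 433.1 × (1/21.6)^(0.3) = 172.3 K.
Q = 0, so ΔU = W_on_gas = nCᵥΔT with Cᵥ = R/(γ−1) = 27.71 J/(mol·K).
ΔU = 3.07 × 27.71 × (172.3 − 433.1) = -22190 J.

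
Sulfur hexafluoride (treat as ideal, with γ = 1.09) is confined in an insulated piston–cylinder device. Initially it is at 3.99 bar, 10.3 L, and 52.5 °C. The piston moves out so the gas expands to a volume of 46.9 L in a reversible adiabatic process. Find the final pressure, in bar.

P₂ ≈ 0.765 bar

Adiabatic: P₁V₁^γ = P₂V₂^γ ⇒ P₂ = P₁ (V₁/V₂)^γ.
P₂ = 3.99 × (10.3/46.9)^(1.09) = 0.7645 bar.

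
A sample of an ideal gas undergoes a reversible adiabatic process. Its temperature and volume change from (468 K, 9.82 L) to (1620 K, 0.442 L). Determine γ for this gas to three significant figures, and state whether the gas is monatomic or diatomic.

γ ≈ 1.40; diatomic

TV^(γ−1) = const ⇒ γ − 1 = ln(T₂/T₁) / ln(V₁/V₂).
γ = 1 + ln(1620/468) / ln(9.82/0.442) = 1.4.
γ ≈ 1.40 is close to 7/5, so the gas is diatomic.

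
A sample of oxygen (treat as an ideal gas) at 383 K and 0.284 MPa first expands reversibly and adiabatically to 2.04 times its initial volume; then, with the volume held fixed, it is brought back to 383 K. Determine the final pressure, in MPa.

For a diatomic ideal gas γ = 7/5.
Adiabatic step (PV^γ = const): P₂ = 0.284×(1/2.04)^(7/5) = 0.1047 MPa; T₂ = 383×(1/2.04)^(2/5) = 288 K.
Isochoric: P₃ = P₂(T₃/T₂) = 0.1047 × (383/288) = 0.1392 MPa.

P₃ ≈ 0.139 MPa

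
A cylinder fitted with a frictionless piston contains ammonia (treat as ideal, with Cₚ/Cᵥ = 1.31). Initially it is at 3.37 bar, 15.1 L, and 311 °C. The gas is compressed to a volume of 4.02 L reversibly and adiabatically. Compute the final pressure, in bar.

P₂ ≈ 19.1 bar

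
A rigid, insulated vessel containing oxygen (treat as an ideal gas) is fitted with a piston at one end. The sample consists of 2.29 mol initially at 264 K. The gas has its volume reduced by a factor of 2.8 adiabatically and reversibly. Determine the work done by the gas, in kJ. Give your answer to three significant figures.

W ≈ -6.40 kJ

For a reversible adiabat TV^(γ−1) is constant, so T₂ = T₁ (V₁/V₂)^(γ−1).
γ = 7/5 for a diatomic ideal gas, so γ−1 = 2/5.
T₂ = 264 × 2.8^(2/5) = 398.5 K.
Q = 0, so ΔU = W_on_gas = nCᵥΔT with Cᵥ = R/(γ−1) = 20.79 J/(mol·K).
ΔU = 2.29 × 20.79 × (398.5 − 264) = 6404 J.
Work done by the gas = −ΔU = -6404 J.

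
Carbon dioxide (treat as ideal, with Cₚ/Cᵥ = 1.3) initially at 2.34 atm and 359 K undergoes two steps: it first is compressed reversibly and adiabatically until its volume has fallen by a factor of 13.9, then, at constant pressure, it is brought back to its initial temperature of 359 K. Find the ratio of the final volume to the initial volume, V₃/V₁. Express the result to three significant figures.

V₃/V₁ ≈ 0.0327

Adiabatic step: V₂/V₁ = 0.07194; T₂ = T₁·13.9^(0.3) = 790.7 K.
Isobaric step: V₃/V₂ = T₃/T₂ = 359/790.7.
V₃/V₁ = (V₂/V₁)(V₃/V₂) = 0.07194 × (359/790.7) = 0.03266.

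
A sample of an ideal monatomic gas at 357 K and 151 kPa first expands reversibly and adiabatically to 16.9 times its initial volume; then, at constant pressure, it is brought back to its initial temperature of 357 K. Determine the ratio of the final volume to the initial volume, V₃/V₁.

For a monatomic ideal gas γ = 5/3.
Adiabatic step: V₂/V₁ = 16.9; T₂ = T₁·(1/16.9)^(2/3) = 54.21 K.
Isobaric step: V₃/V₂ = T₃/T₂ = 357/54.21.
V₃/V₁ = (V₂/V₁)(V₃/V₂) = 16.9 × (357/54.21) = 111.3.

V₃/V₁ ≈ 111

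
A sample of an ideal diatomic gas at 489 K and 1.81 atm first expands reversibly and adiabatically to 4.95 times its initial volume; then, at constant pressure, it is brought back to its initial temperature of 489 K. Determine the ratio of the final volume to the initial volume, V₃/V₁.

V₃/V₁ ≈ 9.39

For a diatomic ideal gas γ = 7/5.
Adiabatic step: V₂/V₁ = 4.95; T₂ = T₁·(1/4.95)^(2/5) = 257.9 K.
Isobaric step: V₃/V₂ = T₃/T₂ = 489/257.9.
V₃/V₁ = (V₂/V₁)(V₃/V₂) = 4.95 × (489/257.9) = 9.385.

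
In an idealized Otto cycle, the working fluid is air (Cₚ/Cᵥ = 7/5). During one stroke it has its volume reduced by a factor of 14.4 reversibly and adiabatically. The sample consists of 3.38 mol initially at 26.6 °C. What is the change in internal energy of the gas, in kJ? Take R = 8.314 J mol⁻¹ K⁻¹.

ΔU ≈ 40.1 kJ

For a reversible adiabat TV^(γ−1) is constant, so T₂ = T₁ (V₁/V₂)^(γ−1).
T₁ = 26.6 °C = 299.8 K.
T₂ = 299.8 × 14.4^(2/5) = 871.2 K.
Q = 0, so ΔU = W_on_gas = nCᵥΔT with Cᵥ = R/(γ−1) = 20.79 J/(mol·K).
ΔU = 3.38 × 20.79 × (871.2 − 299.8) = 40140 J.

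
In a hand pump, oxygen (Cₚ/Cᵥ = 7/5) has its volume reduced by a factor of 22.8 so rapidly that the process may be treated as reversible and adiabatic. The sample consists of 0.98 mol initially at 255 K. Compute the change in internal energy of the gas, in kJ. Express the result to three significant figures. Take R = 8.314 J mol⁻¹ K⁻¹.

ΔU ≈ 12.9 kJ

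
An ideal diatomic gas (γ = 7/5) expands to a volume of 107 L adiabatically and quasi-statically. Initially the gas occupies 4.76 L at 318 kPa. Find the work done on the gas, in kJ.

P₂ = P₁(V₁/V₂)^γ = 318×(4.76/107)^(7/5) = 4.073 kPa.
For a reversible adiabat, W_by_gas = (P₁V₁ − P₂V₂)/(γ−1).
W_by = (318000×0.00476 − 4073×0.107) / (2/5) = 2695 J.
W_on_gas = −W_by = -2695 J.

W ≈ -2.69 kJ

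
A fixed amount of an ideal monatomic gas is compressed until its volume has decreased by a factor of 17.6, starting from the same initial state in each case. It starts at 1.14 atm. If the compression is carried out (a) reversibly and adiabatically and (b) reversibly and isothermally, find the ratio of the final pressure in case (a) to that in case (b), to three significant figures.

P_adiabatic / P_isothermal ≈ 6.77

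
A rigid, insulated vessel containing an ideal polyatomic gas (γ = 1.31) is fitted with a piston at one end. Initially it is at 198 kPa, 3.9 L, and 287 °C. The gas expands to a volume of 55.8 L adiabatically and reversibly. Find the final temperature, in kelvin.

T₂ ≈ 246 K

For a reversible adiabat TV^(γ−1) is constant, so T₂ = T₁ (V₁/V₂)^(γ−1).
T₁ = 287 °C = 560.1 K.
T₂ = 560.1 × (3.9/55.8)^(0.31) = 245.5 K.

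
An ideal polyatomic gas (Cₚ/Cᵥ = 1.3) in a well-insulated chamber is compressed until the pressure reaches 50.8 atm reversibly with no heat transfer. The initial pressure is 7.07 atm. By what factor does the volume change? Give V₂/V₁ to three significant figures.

V₂/V₁ ≈ 0.219

From PV^γ = const, V₂/V₁ = (P₁/P₂)^(1/γ).
V₂/V₁ = (7.07/50.8)^(0.769) = 0.2194.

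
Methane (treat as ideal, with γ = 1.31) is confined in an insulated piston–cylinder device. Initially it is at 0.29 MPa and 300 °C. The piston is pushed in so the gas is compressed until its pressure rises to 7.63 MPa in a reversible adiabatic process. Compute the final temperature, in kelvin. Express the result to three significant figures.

T₂ ≈ 1240 K

Adiabatic: T₂/T₁ = (P₂/P₁)^((γ−1)/γ).
T₁ = 300 °C = 573.1 K.
T₂ = 573.1 × (7.63/0.29)^(0.237) = 1243 K.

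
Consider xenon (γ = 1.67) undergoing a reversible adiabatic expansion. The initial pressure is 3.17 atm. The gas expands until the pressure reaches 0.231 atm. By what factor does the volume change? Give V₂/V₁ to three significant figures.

V₂/V₁ ≈ 4.80

From PV^γ = const, V₂/V₁ = (P₁/P₂)^(1/γ).
V₂/V₁ = (3.17/0.231)^(0.599) = 4.799.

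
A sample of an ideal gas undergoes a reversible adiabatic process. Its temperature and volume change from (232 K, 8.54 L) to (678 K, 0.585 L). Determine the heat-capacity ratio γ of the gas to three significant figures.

γ ≈ 1.40

TV^(γ−1) = const ⇒ γ − 1 = ln(T₂/T₁) / ln(V₁/V₂).
γ = 1 + ln(678/232) / ln(8.54/0.585) = 1.4.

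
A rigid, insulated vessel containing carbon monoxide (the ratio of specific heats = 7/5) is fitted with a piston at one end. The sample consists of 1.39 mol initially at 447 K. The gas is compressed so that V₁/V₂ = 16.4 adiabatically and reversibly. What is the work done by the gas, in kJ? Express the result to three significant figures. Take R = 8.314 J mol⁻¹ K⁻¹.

W ≈ -26.6 kJ

Adiabatic: T₁V₁^(γ−1) = T₂V₂^(γ−1) ⇒ T₂ = T₁ (V₁/V₂)^(γ−1).
T₂ = 447 × 16.4^(2/5) = 1369 K.
Q = 0, so ΔU = W_on_gas = nCᵥΔT with Cᵥ = R/(γ−1) = 20.79 J/(mol·K).
ΔU = 1.39 × 20.79 × (1369 − 447) = 26620 J.
Work done by the gas = −ΔU = -26620 J.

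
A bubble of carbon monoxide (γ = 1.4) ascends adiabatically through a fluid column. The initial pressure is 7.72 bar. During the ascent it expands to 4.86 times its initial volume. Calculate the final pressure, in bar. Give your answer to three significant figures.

Adiabatic: P₁V₁^γ = P₂V₂^γ ⇒ P₂ = P₁ (V₁/V₂)^γ.
P₂ = 7.72 × (1/4.86)^(1.4) = 0.844 bar.

P₂ ≈ 0.844 bar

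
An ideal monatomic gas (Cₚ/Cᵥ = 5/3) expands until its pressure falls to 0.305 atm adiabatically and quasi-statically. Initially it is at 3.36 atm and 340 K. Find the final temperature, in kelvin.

T₂ ≈ 130 K

Along an adiabat T P^((1−γ)/γ) is constant, so T₂ = T₁ (P₂/P₁)^((γ−1)/γ).
T₂ = 340 × (0.305/3.36)^(2/5) = 130.2 K.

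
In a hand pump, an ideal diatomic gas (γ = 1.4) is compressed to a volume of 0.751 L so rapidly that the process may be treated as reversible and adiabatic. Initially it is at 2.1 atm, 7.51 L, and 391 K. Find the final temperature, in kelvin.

T₂ ≈ 982 K

Adiabatic: T₁V₁^(γ−1) = T₂V₂^(γ−1) ⇒ T₂ = T₁ (V₁/V₂)^(γ−1).
T₂ = 391 × (7.51/0.751)^(0.4) = 982.1 K.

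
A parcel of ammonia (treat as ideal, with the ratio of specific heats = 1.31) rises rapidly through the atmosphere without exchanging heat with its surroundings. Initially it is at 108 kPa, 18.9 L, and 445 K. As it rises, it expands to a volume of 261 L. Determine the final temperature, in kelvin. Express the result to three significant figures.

For a reversible adiabat TV^(γ−1) is constant, so T₂ = T₁ (V₁/V₂)^(γ−1).
T₂ = 445 × (18.9/261)^(0.31) = 197.2 K.

T₂ ≈ 197 K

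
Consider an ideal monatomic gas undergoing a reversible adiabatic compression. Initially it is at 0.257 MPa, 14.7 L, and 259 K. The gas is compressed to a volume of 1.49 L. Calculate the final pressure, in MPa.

P₂ ≈ 11.7 MPa

Adiabatic: P₁V₁^γ = P₂V₂^γ ⇒ P₂ = P₁ (V₁/V₂)^γ.
γ = 5/3 for a monatomic ideal gas.
P₂ = 0.257 × (14.7/1.49)^(5/3) = 11.66 MPa.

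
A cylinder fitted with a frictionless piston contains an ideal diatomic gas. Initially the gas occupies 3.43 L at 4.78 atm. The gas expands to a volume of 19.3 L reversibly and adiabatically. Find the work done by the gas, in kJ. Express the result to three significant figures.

W ≈ 2.07 kJ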